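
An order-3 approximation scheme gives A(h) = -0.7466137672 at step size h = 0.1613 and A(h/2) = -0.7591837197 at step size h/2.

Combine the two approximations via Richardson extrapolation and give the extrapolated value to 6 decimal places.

Error is O(h^3); halving h shrinks it by 2^3 = 8.
8·(-0.7591837197) = -6.0734697576; (-6.0734697576) − (-0.7466137672) = -5.3268559904
R = (-5.3268559904)/7 = -0.7609794272
Shift from A(h/2): −0.0017957075.

-0.760979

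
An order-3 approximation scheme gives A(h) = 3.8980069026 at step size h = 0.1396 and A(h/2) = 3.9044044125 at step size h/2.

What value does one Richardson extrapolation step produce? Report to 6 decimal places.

Order 3 gives 2^r = 8 and 2^r − 1 = 7.
8×3.9044044125 = 31.2352353000; 31.2352353000 − 3.8980069026 = 27.3372283974
Divide by 2^3 − 1 = 7.
R = 27.3372283974/7 = 3.9053183425
Shift from A(h/2): +0.0009139300.

3.905318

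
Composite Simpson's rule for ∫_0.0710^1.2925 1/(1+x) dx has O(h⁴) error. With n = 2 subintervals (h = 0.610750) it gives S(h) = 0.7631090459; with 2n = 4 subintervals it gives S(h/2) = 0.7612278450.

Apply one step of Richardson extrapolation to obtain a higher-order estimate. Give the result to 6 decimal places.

Order 4 gives 2^r = 16 and 2^r − 1 = 15.
16·0.7612278450 − 0.7631090459 = 11.4165364741
Divide by 2^4 − 1 = 15.
11.4165364741 ÷ 15 = 0.7611024316
Correction |R − A(h/2)| = 1.254e-04; gap |A(h/2) − A(h)| = 1.881e-03.

0.761102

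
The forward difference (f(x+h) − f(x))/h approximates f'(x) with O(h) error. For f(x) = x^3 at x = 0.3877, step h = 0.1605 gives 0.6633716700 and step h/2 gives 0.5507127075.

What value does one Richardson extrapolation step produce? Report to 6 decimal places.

Order 1 gives 2^r = 2 and 2^r − 1 = 1.
Weighted: 1.1014254150 − 0.6633716700 = 0.4380537450
Denominator 2 − 1 = 1.
Result: 0.4380537450

0.438054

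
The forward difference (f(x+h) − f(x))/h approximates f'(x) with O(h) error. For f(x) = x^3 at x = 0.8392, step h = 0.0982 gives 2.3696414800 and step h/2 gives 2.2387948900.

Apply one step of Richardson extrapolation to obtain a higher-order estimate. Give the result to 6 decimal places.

r = 1, so 2^r = 2.
Weighted: 4.4775897800 − 2.3696414800 = 2.1079483000
2.1079483000 ÷ 1 = 2.1079483000
Shift from A(h/2): −0.1308465900.

2.107948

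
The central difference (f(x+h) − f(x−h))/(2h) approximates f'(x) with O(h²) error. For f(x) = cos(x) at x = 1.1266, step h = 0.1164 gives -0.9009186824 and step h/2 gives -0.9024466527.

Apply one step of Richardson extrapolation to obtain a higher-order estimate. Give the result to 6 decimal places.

Leading term ∝ h^2; use weight 4 = 2^2.
4 × (-0.9024466527) = -3.6097866108; (-3.6097866108) − (-0.9009186824) = -2.7088679284
(-2.7088679284) ÷ 3 = -0.9029559761
Gap between inputs: 1.528e-03; correction applied: −0.0005093234.

-0.902956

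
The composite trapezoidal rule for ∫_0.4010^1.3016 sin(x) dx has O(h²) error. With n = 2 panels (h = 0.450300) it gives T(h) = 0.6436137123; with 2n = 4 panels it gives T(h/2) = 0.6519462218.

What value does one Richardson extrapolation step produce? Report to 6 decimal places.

r = 2: numerator weight 4, denominator 3.
4 × 0.6519462218 − 0.6436137123 = 1.9641711749
Divide by 2^2 − 1 = 3.
Result: 0.6547237250
Gap between inputs: 8.333e-03; correction applied: +0.0027775032.

0.654724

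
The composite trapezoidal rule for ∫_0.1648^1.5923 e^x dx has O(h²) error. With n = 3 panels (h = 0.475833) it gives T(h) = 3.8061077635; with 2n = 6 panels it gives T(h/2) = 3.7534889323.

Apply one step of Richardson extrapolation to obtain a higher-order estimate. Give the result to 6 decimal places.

3.735949

With r = 2 the leading error scales as h^2, so the weight is 2^2 = 4.
Weighted: 15.0139557292 − 3.8061077635 = 11.2078479657
R = 11.2078479657/3 = 3.7359493219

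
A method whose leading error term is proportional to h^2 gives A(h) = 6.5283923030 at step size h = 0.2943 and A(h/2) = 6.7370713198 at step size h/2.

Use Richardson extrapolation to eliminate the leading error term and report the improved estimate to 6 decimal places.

6.806631

r = 2: numerator weight 4, denominator 3.
4 × 6.7370713198 − 6.5283923030 = 20.4198929762
R = 20.4198929762/3 = 6.8066309921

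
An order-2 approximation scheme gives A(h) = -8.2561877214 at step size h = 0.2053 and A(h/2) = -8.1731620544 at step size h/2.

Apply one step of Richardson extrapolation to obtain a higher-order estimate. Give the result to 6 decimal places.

-8.145487

With r = 2 the leading error scales as h^2, so the weight is 2^2 = 4.
2^2×A(h/2) = -32.6926482176; minus A(h) gives -24.4364604962.
Denominator 4 − 1 = 3.
(-24.4364604962) ÷ 3 = -8.1454868321
Gap between inputs: 8.303e-02; correction applied: +0.0276752223.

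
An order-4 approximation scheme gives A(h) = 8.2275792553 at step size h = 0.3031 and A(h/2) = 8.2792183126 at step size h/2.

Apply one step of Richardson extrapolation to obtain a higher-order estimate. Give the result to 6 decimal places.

8.282661

Order 4 gives 2^r = 16 and 2^r − 1 = 15.
16*8.2792183126 = 132.4674930016; 132.4674930016 − 8.2275792553 = 124.2399137463
Extrapolated: 124.2399137463 / 15 = 8.2826609164
Gap between inputs: 5.164e-02; correction applied: +0.0034426038.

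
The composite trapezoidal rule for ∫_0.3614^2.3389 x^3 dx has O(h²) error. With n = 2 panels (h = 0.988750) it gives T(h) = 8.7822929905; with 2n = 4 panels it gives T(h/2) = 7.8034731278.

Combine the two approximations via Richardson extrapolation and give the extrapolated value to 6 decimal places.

r = 2: numerator weight 4, denominator 3.
Weighted: 31.2138925112 − 8.7822929905 = 22.4315995207
Denominator 4 − 1 = 3.
Result: 7.4771998402
Correction |R − A(h/2)| = 3.263e-01; gap |A(h/2) − A(h)| = 9.788e-01.

7.477200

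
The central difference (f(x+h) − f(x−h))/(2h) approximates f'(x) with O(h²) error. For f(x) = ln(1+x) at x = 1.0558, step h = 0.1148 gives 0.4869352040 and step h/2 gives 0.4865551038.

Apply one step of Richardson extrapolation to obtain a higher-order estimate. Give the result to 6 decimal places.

0.486428

Order 2 gives 2^r = 4 and 2^r − 1 = 3.
Top: 4(0.4865551038) − (0.4869352040) = 1.4592852112
Extrapolated: 1.4592852112 / 3 = 0.4864284037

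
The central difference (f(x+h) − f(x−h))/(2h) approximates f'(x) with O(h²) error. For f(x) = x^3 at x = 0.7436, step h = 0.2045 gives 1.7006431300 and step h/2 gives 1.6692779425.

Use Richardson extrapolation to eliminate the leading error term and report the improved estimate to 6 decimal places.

r = 2, so 2^r = 4.
Top: 4(1.6692779425) − (1.7006431300) = 4.9764686400
R = 4.9764686400/3 = 1.6588228800

1.658823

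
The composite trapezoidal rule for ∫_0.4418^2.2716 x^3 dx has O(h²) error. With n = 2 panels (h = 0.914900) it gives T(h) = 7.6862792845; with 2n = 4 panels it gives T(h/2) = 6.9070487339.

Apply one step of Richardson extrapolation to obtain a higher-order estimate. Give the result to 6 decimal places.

Order 2 gives 2^r = 4 and 2^r − 1 = 3.
4*6.9070487339 = 27.6281949356; subtract 7.6862792845 → 19.9419156511
Divide by 2^2 − 1 = 3.
Extrapolated: 19.9419156511 / 3 = 6.6473052170

6.647305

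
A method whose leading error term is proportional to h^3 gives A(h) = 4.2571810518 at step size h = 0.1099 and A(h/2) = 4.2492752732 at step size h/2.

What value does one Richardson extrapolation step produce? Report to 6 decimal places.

Leading term ∝ h^3; use weight 8 = 2^3.
8·4.2492752732 − 4.2571810518 = 29.7370211338
Denominator 8 − 1 = 7.
R = 29.7370211338/7 = 4.2481458763
Correction |R − A(h/2)| = 1.129e-03; gap |A(h/2) − A(h)| = 7.906e-03.

4.248146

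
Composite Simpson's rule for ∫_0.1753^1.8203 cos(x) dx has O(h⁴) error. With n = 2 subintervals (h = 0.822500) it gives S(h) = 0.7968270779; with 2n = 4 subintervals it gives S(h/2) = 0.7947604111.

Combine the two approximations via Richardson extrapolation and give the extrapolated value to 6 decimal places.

r = 4, so 2^r = 16.
2^4·A(h/2) = 12.7161665776; minus A(h) gives 11.9193394997.
Divide by 2^4 − 1 = 15.
(16·0.7947604111 − 0.7968270779)/(16 − 1) = 0.7946226333
Correction |R − A(h/2)| = 1.378e-04; gap |A(h/2) − A(h)| = 2.067e-03.

0.794623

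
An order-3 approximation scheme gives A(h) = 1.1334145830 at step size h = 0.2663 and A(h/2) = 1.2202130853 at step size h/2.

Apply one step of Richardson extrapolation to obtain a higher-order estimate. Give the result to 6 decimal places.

r = 3: numerator weight 8, denominator 7.
8 × 1.2202130853 = 9.7617046824; subtract 1.1334145830 → 8.6282900994
Divide by 2^3 − 1 = 7.
8.6282900994 ÷ 7 = 1.2326128713

1.232613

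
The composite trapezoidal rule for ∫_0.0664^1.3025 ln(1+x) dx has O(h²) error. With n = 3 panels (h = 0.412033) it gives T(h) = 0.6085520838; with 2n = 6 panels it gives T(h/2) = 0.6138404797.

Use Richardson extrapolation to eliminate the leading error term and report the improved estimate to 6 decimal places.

0.615603

Error is O(h^2); halving h shrinks it by 2^2 = 4.
4×0.6138404797 − 0.6085520838 = 1.8468098350
(4×0.6138404797 − 0.6085520838)/(4 − 1) = 0.6156032783
Shift from A(h/2): +0.0017627986.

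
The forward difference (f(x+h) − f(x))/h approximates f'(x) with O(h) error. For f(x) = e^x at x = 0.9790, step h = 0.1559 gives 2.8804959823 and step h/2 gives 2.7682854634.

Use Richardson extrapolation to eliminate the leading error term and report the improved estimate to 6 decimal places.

2.656075

Leading term ∝ h^1; use weight 2 = 2^1.
2·2.7682854634 = 5.5365709268; 5.5365709268 − 2.8804959823 = 2.6560749445
2.6560749445 ÷ 1 = 2.6560749445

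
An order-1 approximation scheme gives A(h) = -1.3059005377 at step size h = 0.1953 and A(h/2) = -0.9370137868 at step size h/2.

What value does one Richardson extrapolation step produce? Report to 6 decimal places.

-0.568127

Order 1 gives 2^r = 2 and 2^r − 1 = 1.
Weighted: (-1.8740275736) − (-1.3059005377) = -0.5681270359
(-0.5681270359) ÷ 1 = -0.5681270359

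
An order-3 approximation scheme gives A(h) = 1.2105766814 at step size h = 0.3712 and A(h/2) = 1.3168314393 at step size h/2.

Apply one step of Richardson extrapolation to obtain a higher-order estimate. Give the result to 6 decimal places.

1.332011

Leading term ∝ h^3; use weight 8 = 2^3.
8×1.3168314393 = 10.5346515144; subtract 1.2105766814 → 9.3240748330
Divide by 2^3 − 1 = 7.
R = 9.3240748330/7 = 1.3320106904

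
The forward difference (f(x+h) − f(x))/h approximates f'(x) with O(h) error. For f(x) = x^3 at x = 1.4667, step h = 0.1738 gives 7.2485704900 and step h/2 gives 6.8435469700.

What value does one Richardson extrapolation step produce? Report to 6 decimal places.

6.438523

Error is O(h^1); halving h shrinks it by 2^1 = 2.
2*6.8435469700 = 13.6870939400; subtract 7.2485704900 → 6.4385234500
Extrapolated: 6.4385234500 / 1 = 6.4385234500
Shift from A(h/2): −0.4050235200.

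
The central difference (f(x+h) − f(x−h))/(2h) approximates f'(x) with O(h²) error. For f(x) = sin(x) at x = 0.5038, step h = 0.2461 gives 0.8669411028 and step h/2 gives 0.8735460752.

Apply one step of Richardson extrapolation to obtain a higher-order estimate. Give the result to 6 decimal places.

Order 2 gives 2^r = 4 and 2^r − 1 = 3.
Top: 4(0.8735460752) − (0.8669411028) = 2.6272431980
Divide by 2^2 − 1 = 3.
R = 2.6272431980/3 = 0.8757477327
Correction |R − A(h/2)| = 2.202e-03; gap |A(h/2) − A(h)| = 6.605e-03.

0.875748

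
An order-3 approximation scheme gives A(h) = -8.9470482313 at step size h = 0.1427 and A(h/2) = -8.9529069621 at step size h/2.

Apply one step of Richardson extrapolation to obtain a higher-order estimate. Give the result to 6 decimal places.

-8.953744

r = 3: numerator weight 8, denominator 7.
Top: 8(-8.9529069621) − (-8.9470482313) = -62.6762074655
Denominator 8 − 1 = 7.
Extrapolated: (-62.6762074655) / 7 = -8.9537439236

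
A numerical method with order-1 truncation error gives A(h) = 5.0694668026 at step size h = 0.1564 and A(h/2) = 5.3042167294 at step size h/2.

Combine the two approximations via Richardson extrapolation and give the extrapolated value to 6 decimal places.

5.538967

Leading term ∝ h^1; use weight 2 = 2^1.
Weighted: 10.6084334588 − 5.0694668026 = 5.5389666562
(2*5.3042167294 − 5.0694668026)/(2 − 1) = 5.5389666562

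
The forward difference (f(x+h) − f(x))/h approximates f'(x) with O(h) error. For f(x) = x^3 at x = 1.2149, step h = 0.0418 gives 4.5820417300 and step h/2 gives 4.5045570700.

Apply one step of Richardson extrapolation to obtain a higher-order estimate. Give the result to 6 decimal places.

4.427072

Order 1 gives 2^r = 2 and 2^r − 1 = 1.
2×4.5045570700 = 9.0091141400; 9.0091141400 − 4.5820417300 = 4.4270724100
R = 4.4270724100/1 = 4.4270724100
Gap between inputs: 7.748e-02; correction applied: −0.0774846600.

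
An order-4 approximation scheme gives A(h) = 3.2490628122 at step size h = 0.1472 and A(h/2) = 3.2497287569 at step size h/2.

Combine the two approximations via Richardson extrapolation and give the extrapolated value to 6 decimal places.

3.249773

The method has order 4: 2^4 = 16.
Top: 16(3.2497287569) − (3.2490628122) = 48.7465972982
Extrapolated: 48.7465972982 / 15 = 3.2497731532
Correction |R − A(h/2)| = 4.440e-05; gap |A(h/2) − A(h)| = 6.659e-04.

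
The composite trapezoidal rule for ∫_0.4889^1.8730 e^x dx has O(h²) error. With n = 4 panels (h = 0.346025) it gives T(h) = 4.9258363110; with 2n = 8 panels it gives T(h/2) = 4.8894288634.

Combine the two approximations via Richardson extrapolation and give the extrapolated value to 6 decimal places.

4.877293

Error is O(h^2); halving h shrinks it by 2^2 = 4.
4×4.8894288634 = 19.5577154536; 19.5577154536 − 4.9258363110 = 14.6318791426
R = 14.6318791426/3 = 4.8772930475
Correction |R − A(h/2)| = 1.214e-02; gap |A(h/2) − A(h)| = 3.641e-02.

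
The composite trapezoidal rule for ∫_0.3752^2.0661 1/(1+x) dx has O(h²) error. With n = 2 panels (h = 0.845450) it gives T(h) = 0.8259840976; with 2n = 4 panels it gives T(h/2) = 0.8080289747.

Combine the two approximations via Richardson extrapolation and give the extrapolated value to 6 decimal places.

0.802044

With r = 2 the leading error scales as h^2, so the weight is 2^2 = 4.
4·0.8080289747 = 3.2321158988; subtract 0.8259840976 → 2.4061318012
2.4061318012 ÷ 3 = 0.8020439337
Gap between inputs: 1.796e-02; correction applied: −0.0059850410.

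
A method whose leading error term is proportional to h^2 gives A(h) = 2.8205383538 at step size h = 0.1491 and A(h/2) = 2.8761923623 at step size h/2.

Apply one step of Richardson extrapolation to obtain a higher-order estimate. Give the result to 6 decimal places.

Error is O(h^2); halving h shrinks it by 2^2 = 4.
4·2.8761923623 = 11.5047694492; 11.5047694492 − 2.8205383538 = 8.6842310954
8.6842310954 ÷ 3 = 2.8947436985

2.894744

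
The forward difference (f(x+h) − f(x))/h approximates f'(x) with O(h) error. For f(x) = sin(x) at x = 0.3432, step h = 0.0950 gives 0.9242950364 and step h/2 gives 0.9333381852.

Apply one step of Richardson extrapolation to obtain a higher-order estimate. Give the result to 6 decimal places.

Method order is 1; weight 2^1 = 2.
2×0.9333381852 = 1.8666763704; 1.8666763704 − 0.9242950364 = 0.9423813340
Extrapolated: 0.9423813340 / 1 = 0.9423813340
Gap between inputs: 9.043e-03; correction applied: +0.0090431488.

0.942381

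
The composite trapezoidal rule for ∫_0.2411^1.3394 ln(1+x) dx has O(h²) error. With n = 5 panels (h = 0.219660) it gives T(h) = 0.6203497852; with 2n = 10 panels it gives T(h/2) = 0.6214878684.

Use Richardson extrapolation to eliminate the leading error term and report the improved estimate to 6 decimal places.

Order 2 gives 2^r = 4 and 2^r − 1 = 3.
Top: 4(0.6214878684) − (0.6203497852) = 1.8656016884
Denominator 4 − 1 = 3.
So the Richardson estimate is 0.6218672295.

0.621867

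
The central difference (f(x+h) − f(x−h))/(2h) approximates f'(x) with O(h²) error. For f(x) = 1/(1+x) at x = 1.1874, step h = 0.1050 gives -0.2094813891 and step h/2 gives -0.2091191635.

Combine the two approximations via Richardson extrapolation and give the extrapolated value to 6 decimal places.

-0.208998

Method order is 2; weight 2^2 = 4.
Difference of the inputs: -0.2091191635 − (-0.2094813891) = 0.0003622256
Correction (A(h/2) − A(h))/(4 − 1) = 0.0003622256/3 = 0.0001207419
R = A(h/2) + (A(h/2) − A(h))/3 = -0.2091191635 + 0.0001207419 = -0.2089984216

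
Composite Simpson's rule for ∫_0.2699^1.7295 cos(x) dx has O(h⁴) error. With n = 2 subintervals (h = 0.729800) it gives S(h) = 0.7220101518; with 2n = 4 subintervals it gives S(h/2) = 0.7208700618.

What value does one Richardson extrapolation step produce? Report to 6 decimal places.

With r = 4 the leading error scales as h^4, so the weight is 2^4 = 16.
A(h/2) − A(h) = 0.7208700618 − 0.7220101518 = -0.0011400900
Correction (A(h/2) − A(h))/(16 − 1) = (-0.0011400900)/15 = -0.0000760060
R = A(h/2) + (A(h/2) − A(h))/15 = 0.7208700618 − 0.0000760060 = 0.7207940558

0.720794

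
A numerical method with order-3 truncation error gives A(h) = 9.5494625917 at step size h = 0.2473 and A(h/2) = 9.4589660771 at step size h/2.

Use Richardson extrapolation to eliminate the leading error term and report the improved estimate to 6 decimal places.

The method has order 3: 2^3 = 8.
Numerator 8×A(h/2) − A(h) = 8×9.4589660771 − 9.5494625917 = 66.1222660251
66.1222660251 ÷ 7 = 9.4460380036
Gap between inputs: 9.050e-02; correction applied: −0.0129280735.

9.446038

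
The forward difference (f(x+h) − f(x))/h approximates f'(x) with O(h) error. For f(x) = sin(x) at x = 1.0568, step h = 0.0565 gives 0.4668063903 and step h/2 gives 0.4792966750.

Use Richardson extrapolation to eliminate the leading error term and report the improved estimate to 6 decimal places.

r = 1, so 2^r = 2.
2·0.4792966750 = 0.9585933500; subtract 0.4668063903 → 0.4917869597
(2·0.4792966750 − 0.4668063903)/(2 − 1) = 0.4917869597
Shift from A(h/2): +0.0124902847.

0.491787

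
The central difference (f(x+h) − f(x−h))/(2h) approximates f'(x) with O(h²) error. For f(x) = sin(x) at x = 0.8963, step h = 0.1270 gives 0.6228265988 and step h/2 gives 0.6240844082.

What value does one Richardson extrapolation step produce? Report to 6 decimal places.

0.624504

The method has order 2: 2^2 = 4.
Top: 4(0.6240844082) − (0.6228265988) = 1.8735110340
Divide by 2^2 − 1 = 3.
Extrapolated: 1.8735110340 / 3 = 0.6245036780
Shift from A(h/2): +0.0004192698.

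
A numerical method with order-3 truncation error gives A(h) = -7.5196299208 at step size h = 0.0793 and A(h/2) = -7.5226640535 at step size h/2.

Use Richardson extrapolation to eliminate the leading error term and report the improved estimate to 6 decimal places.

-7.523098

r = 3: numerator weight 8, denominator 7.
Weighted: (-60.1813124280) − (-7.5196299208) = -52.6616825072
Divide by 2^3 − 1 = 7.
R = (-52.6616825072)/7 = -7.5230975010
Gap between inputs: 3.034e-03; correction applied: −0.0004334475.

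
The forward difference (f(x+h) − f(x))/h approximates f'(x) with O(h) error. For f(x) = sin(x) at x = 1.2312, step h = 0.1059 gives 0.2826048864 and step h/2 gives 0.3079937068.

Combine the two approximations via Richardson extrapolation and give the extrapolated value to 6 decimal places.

0.333383

Leading term ∝ h^1; use weight 2 = 2^1.
2·0.3079937068 = 0.6159874136; subtract 0.2826048864 → 0.3333825272
Divide by 2^1 − 1 = 1.
(2·0.3079937068 − 0.2826048864)/(2 − 1) = 0.3333825272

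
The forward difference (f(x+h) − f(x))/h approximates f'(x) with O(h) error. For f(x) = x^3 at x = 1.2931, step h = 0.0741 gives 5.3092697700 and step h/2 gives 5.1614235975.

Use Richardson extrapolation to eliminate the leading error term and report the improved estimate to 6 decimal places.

5.013577

Error is O(h^1); halving h shrinks it by 2^1 = 2.
2 × 5.1614235975 − 5.3092697700 = 5.0135774250
5.0135774250 ÷ 1 = 5.0135774250
Gap between inputs: 1.478e-01; correction applied: −0.1478461725.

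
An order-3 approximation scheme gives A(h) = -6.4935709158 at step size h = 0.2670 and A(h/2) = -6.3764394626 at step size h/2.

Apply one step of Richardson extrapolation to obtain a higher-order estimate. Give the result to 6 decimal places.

-6.359706

Leading term ∝ h^3; use weight 8 = 2^3.
2^3*A(h/2) = -51.0115157008; minus A(h) gives -44.5179447850.
(-44.5179447850) ÷ 7 = -6.3597063979
Gap between inputs: 1.171e-01; correction applied: +0.0167330647.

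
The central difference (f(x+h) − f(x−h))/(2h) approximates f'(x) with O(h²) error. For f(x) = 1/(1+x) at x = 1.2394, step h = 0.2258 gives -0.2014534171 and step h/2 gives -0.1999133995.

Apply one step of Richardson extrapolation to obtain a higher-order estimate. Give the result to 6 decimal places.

With r = 2 the leading error scales as h^2, so the weight is 2^2 = 4.
2^2*A(h/2) = -0.7996535980; minus A(h) gives -0.5982001809.
R = (-0.5982001809)/3 = -0.1994000603

-0.199400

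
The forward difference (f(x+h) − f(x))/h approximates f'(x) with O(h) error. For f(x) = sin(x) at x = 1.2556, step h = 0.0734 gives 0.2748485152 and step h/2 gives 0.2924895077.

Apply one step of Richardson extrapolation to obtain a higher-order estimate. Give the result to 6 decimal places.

Leading term ∝ h^1; use weight 2 = 2^1.
Numerator 2*A(h/2) − A(h) = 2*0.2924895077 − 0.2748485152 = 0.3101305002
Extrapolated: 0.3101305002 / 1 = 0.3101305002
Gap between inputs: 1.764e-02; correction applied: +0.0176409925.

0.310131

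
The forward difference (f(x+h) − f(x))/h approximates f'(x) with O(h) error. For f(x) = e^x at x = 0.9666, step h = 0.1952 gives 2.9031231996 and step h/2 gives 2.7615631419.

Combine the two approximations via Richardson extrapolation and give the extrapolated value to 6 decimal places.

2.620003

Error is O(h^1); halving h shrinks it by 2^1 = 2.
Weighted: 5.5231262838 − 2.9031231996 = 2.6200030842
2.6200030842 ÷ 1 = 2.6200030842
Gap between inputs: 1.416e-01; correction applied: −0.1415600577.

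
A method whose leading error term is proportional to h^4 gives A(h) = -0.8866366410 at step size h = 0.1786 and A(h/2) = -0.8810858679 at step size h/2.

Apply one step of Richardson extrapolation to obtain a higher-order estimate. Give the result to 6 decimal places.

Order 4 gives 2^r = 16 and 2^r − 1 = 15.
Numerator 16 × A(h/2) − A(h) = 16 × (-0.8810858679) − (-0.8866366410) = -13.2107372454
Extrapolated: (-13.2107372454) / 15 = -0.8807158164

-0.880716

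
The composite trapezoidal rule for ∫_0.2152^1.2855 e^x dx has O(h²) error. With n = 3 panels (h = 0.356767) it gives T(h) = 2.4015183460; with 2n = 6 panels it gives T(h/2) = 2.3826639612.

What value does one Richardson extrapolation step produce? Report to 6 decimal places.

Order 2 gives 2^r = 4 and 2^r − 1 = 3.
4·2.3826639612 = 9.5306558448; subtract 2.4015183460 → 7.1291374988
Extrapolated: 7.1291374988 / 3 = 2.3763791663
Shift from A(h/2): −0.0062847949.

2.376379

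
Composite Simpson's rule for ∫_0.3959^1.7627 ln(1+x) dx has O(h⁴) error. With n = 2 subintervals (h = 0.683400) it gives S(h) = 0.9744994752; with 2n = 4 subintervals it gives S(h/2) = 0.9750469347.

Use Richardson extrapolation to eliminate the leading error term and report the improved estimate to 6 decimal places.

Order 4 gives 2^r = 16 and 2^r − 1 = 15.
16 × 0.9750469347 = 15.6007509552; subtract 0.9744994752 → 14.6262514800
Extrapolated: 14.6262514800 / 15 = 0.9750834320

0.975083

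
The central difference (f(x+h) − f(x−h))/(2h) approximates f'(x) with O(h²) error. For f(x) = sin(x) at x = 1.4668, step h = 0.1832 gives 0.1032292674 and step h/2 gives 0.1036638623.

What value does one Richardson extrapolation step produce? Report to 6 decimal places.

0.103809

r = 2: numerator weight 4, denominator 3.
Top: 4(0.1036638623) − (0.1032292674) = 0.3114261818
0.3114261818 ÷ 3 = 0.1038087273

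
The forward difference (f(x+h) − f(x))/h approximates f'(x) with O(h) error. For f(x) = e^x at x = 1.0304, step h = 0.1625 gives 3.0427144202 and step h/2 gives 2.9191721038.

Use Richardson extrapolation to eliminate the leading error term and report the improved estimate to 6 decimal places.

Order 1 gives 2^r = 2 and 2^r − 1 = 1.
2^1*A(h/2) = 5.8383442076; minus A(h) gives 2.7956297874.
Extrapolated: 2.7956297874 / 1 = 2.7956297874

2.795630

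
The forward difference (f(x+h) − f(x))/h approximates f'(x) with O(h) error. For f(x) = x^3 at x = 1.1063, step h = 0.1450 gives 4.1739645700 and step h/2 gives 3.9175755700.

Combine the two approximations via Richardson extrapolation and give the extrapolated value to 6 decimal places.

3.661187

Error is O(h^1); halving h shrinks it by 2^1 = 2.
A(h/2) − A(h) = 3.9175755700 − 4.1739645700 = -0.2563890000
Correction (A(h/2) − A(h))/(2 − 1) = (-0.2563890000)/1 = -0.2563890000
R = A(h/2) + (A(h/2) − A(h))/1 = 3.9175755700 − 0.2563890000 = 3.6611865700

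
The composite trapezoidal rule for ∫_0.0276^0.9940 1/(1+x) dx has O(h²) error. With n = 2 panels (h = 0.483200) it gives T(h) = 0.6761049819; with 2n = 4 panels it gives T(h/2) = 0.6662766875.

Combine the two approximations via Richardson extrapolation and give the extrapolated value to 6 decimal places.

0.663001

The method has order 2: 2^2 = 4.
Weighted: 2.6651067500 − 0.6761049819 = 1.9890017681
Divide by 2^2 − 1 = 3.
1.9890017681 ÷ 3 = 0.6630005894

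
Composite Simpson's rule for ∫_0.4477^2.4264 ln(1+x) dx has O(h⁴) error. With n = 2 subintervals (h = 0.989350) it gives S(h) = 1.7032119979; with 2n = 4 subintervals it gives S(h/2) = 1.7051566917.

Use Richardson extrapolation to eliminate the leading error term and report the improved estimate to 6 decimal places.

1.705286

Method order is 4; weight 2^4 = 16.
Top: 16(1.7051566917) − (1.7032119979) = 25.5792950693
Divide by 2^4 − 1 = 15.
Extrapolated: 25.5792950693 / 15 = 1.7052863380
Shift from A(h/2): +0.0001296463.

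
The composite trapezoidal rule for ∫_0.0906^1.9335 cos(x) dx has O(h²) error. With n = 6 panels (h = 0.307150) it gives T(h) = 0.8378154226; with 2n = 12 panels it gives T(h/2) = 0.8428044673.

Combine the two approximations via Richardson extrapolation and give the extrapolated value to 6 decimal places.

Leading term ∝ h^2; use weight 4 = 2^2.
2^2·A(h/2) = 3.3712178692; minus A(h) gives 2.5334024466.
2.5334024466 ÷ 3 = 0.8444674822
Shift from A(h/2): +0.0016630149.

0.844467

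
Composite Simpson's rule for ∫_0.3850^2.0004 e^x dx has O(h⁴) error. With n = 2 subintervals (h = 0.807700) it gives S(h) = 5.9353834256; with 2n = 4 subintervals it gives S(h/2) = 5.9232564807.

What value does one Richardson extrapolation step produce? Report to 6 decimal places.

5.922448

Leading term ∝ h^4; use weight 16 = 2^4.
16·5.9232564807 − 5.9353834256 = 88.8367202656
Extrapolated: 88.8367202656 / 15 = 5.9224480177
Shift from A(h/2): −0.0008084630.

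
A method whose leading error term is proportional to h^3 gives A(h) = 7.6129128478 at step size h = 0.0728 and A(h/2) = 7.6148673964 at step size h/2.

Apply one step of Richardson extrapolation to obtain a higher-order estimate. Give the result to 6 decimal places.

7.615147

Error is O(h^3); halving h shrinks it by 2^3 = 8.
Top: 8(7.6148673964) − (7.6129128478) = 53.3060263234
(8*7.6148673964 − 7.6129128478)/(8 − 1) = 7.6151466176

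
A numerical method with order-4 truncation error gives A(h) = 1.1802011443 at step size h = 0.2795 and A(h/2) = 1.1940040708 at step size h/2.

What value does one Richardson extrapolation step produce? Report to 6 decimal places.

1.194924

Method order is 4; weight 2^4 = 16.
Top: 16(1.1940040708) − (1.1802011443) = 17.9238639885
Divide by 2^4 − 1 = 15.
(16*1.1940040708 − 1.1802011443)/(16 − 1) = 1.1949242659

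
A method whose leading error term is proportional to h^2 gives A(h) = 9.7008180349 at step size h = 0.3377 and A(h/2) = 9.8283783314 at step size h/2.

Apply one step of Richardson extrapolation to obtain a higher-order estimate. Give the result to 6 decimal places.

9.870898

The method has order 2: 2^2 = 4.
4 × 9.8283783314 = 39.3135133256; 39.3135133256 − 9.7008180349 = 29.6126952907
(4 × 9.8283783314 − 9.7008180349)/(4 − 1) = 9.8708984302
Correction |R − A(h/2)| = 4.252e-02; gap |A(h/2) − A(h)| = 1.276e-01.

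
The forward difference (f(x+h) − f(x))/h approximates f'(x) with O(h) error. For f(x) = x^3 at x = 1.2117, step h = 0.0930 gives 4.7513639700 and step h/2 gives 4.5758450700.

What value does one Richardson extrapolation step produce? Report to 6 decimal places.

4.400326

Method order is 1; weight 2^1 = 2.
2^1·A(h/2) = 9.1516901400; minus A(h) gives 4.4003261700.
(2·4.5758450700 − 4.7513639700)/(2 − 1) = 4.4003261700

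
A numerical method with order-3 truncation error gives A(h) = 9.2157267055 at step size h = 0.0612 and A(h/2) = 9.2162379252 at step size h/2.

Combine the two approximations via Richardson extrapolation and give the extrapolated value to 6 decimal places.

9.216311

r = 3, so 2^r = 8.
Weighted: 73.7299034016 − 9.2157267055 = 64.5141766961
Divide by 2^3 − 1 = 7.
64.5141766961 ÷ 7 = 9.2163109566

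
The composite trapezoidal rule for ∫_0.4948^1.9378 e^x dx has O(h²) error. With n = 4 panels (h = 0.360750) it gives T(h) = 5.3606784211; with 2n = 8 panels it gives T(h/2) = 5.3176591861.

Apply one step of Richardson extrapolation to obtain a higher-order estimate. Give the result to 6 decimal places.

5.303319

The method has order 2: 2^2 = 4.
Numerator 4*A(h/2) − A(h) = 4*5.3176591861 − 5.3606784211 = 15.9099583233
Denominator 4 − 1 = 3.
Extrapolated: 15.9099583233 / 3 = 5.3033194411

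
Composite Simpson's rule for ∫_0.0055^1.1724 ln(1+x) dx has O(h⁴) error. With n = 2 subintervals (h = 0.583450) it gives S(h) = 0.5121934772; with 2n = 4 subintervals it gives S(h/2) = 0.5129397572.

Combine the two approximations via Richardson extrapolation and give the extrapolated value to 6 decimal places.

Method order is 4; weight 2^4 = 16.
16 × 0.5129397572 − 0.5121934772 = 7.6948426380
Denominator 16 − 1 = 15.
Result: 0.5129895092
Correction |R − A(h/2)| = 4.975e-05; gap |A(h/2) − A(h)| = 7.463e-04.

0.512990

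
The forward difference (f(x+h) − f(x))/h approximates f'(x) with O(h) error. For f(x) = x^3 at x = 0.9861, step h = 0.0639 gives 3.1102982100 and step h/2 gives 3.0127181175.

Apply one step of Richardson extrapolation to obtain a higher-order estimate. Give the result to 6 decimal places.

r = 1, so 2^r = 2.
Difference of the inputs: 3.0127181175 − 3.1102982100 = -0.0975800925
Divide by 2^1 − 1 = 1: (-0.0975800925)/1 = -0.0975800925
R = 3.0127181175 − 0.0975800925 = 2.9151380250
Gap between inputs: 9.758e-02; correction applied: −0.0975800925.

2.915138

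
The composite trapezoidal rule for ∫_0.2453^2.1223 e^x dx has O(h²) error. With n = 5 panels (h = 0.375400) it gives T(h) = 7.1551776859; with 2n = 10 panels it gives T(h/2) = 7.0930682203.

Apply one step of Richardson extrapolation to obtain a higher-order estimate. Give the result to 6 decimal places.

7.072365

r = 2, so 2^r = 4.
2^2·A(h/2) = 28.3722728812; minus A(h) gives 21.2170951953.
Denominator 4 − 1 = 3.
So the Richardson estimate is 7.0723650651.
Correction |R − A(h/2)| = 2.070e-02; gap |A(h/2) − A(h)| = 6.211e-02.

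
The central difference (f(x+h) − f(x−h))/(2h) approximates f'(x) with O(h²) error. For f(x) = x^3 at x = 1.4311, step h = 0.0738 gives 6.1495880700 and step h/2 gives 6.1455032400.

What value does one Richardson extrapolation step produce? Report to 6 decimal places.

6.144142

r = 2: numerator weight 4, denominator 3.
Top: 4(6.1455032400) − (6.1495880700) = 18.4324248900
Denominator 4 − 1 = 3.
(4*6.1455032400 − 6.1495880700)/(4 − 1) = 6.1441416300
Shift from A(h/2): −0.0013616100.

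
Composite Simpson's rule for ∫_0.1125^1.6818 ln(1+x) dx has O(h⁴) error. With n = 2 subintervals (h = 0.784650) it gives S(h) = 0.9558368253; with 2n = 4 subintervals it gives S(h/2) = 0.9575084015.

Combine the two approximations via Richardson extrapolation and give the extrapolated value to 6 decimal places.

0.957620

r = 4, so 2^r = 16.
Top: 16(0.9575084015) − (0.9558368253) = 14.3642975987
Extrapolated: 14.3642975987 / 15 = 0.9576198399
Shift from A(h/2): +0.0001114384.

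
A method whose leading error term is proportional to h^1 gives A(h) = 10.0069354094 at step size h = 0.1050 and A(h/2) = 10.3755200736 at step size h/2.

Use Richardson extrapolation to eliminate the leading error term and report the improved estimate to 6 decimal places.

The method has order 1: 2^1 = 2.
Difference of the inputs: 10.3755200736 − 10.0069354094 = 0.3685846642
Correction (A(h/2) − A(h))/(2 − 1) = 0.3685846642/1 = 0.3685846642
R = 10.3755200736 + 0.3685846642 = 10.7441047378
Correction |R − A(h/2)| = 3.686e-01; gap |A(h/2) − A(h)| = 3.686e-01.

10.744105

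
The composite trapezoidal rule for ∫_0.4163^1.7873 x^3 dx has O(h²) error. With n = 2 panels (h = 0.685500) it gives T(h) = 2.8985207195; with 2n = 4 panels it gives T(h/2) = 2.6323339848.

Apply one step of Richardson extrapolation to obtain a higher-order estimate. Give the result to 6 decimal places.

2.543605

r = 2: numerator weight 4, denominator 3.
Top: 4(2.6323339848) − (2.8985207195) = 7.6308152197
Divide by 2^2 − 1 = 3.
Result: 2.5436050732
Gap between inputs: 2.662e-01; correction applied: −0.0887289116.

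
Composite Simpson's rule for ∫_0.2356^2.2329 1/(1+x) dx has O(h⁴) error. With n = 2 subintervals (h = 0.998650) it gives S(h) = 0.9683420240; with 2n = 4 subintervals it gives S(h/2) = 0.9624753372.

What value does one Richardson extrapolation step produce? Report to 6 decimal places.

r = 4: numerator weight 16, denominator 15.
Numerator 16·A(h/2) − A(h) = 16·0.9624753372 − 0.9683420240 = 14.4312633712
R = 14.4312633712/15 = 0.9620842247
Gap between inputs: 5.867e-03; correction applied: −0.0003911125.

0.962084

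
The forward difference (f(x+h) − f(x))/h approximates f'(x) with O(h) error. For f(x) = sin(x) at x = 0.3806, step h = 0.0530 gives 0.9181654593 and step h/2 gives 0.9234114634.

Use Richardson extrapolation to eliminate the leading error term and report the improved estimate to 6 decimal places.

0.928657

Method order is 1; weight 2^1 = 2.
Numerator 2×A(h/2) − A(h) = 2×0.9234114634 − 0.9181654593 = 0.9286574675
0.9286574675 ÷ 1 = 0.9286574675
Shift from A(h/2): +0.0052460041.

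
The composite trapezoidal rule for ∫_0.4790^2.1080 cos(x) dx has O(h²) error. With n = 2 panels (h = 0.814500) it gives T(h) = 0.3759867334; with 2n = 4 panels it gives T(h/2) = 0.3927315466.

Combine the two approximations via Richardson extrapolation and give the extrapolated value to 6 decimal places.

0.398313

Error is O(h^2); halving h shrinks it by 2^2 = 4.
Top: 4(0.3927315466) − (0.3759867334) = 1.1949394530
Divide by 2^2 − 1 = 3.
Extrapolated: 1.1949394530 / 3 = 0.3983131510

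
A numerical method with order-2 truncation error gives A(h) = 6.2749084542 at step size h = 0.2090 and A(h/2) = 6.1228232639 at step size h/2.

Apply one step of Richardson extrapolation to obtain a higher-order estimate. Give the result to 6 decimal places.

With r = 2 the leading error scales as h^2, so the weight is 2^2 = 4.
4 × 6.1228232639 = 24.4912930556; 24.4912930556 − 6.2749084542 = 18.2163846014
Divide by 2^2 − 1 = 3.
Extrapolated: 18.2163846014 / 3 = 6.0721282005

6.072128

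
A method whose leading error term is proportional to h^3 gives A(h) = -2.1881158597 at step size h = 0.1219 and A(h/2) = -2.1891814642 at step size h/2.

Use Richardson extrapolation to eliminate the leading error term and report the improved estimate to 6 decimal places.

r = 3: numerator weight 8, denominator 7.
Top: 8(-2.1891814642) − (-2.1881158597) = -15.3253358539
Denominator 8 − 1 = 7.
R = (-15.3253358539)/7 = -2.1893336934

-2.189334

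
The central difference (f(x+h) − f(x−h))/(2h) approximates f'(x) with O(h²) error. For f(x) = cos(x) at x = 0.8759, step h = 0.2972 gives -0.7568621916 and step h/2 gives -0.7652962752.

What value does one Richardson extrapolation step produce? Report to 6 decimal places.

-0.768108

Method order is 2; weight 2^2 = 4.
4·(-0.7652962752) = -3.0611851008; (-3.0611851008) − (-0.7568621916) = -2.3043229092
(4·(-0.7652962752) − (-0.7568621916))/(4 − 1) = -0.7681076364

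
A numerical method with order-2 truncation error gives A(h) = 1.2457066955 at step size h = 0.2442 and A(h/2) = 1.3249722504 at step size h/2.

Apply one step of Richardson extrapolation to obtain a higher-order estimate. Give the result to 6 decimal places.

r = 2, so 2^r = 4.
4×1.3249722504 − 1.2457066955 = 4.0541823061
Denominator 4 − 1 = 3.
R = 4.0541823061/3 = 1.3513941020
Correction |R − A(h/2)| = 2.642e-02; gap |A(h/2) − A(h)| = 7.927e-02.

1.351394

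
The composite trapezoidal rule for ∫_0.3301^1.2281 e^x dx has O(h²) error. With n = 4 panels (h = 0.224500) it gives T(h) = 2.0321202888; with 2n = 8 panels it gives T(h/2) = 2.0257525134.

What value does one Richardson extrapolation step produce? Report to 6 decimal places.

r = 2, so 2^r = 4.
Top: 4(2.0257525134) − (2.0321202888) = 6.0708897648
R = 6.0708897648/3 = 2.0236299216
Gap between inputs: 6.368e-03; correction applied: −0.0021225918.

2.023630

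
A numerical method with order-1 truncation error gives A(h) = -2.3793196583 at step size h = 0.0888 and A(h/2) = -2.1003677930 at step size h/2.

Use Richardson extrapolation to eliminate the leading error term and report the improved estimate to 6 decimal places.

Order 1 gives 2^r = 2 and 2^r − 1 = 1.
2*(-2.1003677930) = -4.2007355860; (-4.2007355860) − (-2.3793196583) = -1.8214159277
(2*(-2.1003677930) − (-2.3793196583))/(2 − 1) = -1.8214159277

-1.821416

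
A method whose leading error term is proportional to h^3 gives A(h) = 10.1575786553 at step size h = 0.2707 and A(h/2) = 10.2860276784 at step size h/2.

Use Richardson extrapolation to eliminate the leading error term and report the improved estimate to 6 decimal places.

10.304378

Method order is 3; weight 2^3 = 8.
8·10.2860276784 = 82.2882214272; subtract 10.1575786553 → 72.1306427719
Denominator 8 − 1 = 7.
Result: 10.3043775388
Correction |R − A(h/2)| = 1.835e-02; gap |A(h/2) − A(h)| = 1.284e-01.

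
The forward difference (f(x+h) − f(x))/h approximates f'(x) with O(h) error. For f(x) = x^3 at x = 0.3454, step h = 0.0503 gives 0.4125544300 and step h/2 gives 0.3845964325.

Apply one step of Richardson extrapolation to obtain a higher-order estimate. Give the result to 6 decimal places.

Error is O(h^1); halving h shrinks it by 2^1 = 2.
Difference of the inputs: 0.3845964325 − 0.4125544300 = -0.0279579975
Divide by 2^1 − 1 = 1: (-0.0279579975)/1 = -0.0279579975
R = A(h/2) + (A(h/2) − A(h))/1 = 0.3845964325 − 0.0279579975 = 0.3566384350

0.356638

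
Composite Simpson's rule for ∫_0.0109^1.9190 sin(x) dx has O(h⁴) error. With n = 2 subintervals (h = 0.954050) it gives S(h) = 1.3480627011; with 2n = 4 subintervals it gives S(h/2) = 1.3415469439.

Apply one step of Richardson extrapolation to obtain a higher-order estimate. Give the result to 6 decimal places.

1.341113

Leading term ∝ h^4; use weight 16 = 2^4.
A(h/2) − A(h) = 1.3415469439 − 1.3480627011 = -0.0065157572
Correction (A(h/2) − A(h))/(16 − 1) = (-0.0065157572)/15 = -0.0004343838
R = 1.3415469439 − 0.0004343838 = 1.3411125601
Shift from A(h/2): −0.0004343838.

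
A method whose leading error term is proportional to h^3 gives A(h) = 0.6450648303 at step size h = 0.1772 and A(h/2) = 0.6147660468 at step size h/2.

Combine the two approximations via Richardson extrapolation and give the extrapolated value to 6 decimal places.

0.610438

Leading term ∝ h^3; use weight 8 = 2^3.
8*0.6147660468 = 4.9181283744; subtract 0.6450648303 → 4.2730635441
(8*0.6147660468 − 0.6450648303)/(8 − 1) = 0.6104376492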